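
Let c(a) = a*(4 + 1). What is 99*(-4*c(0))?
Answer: 0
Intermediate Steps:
c(a) = 5*a (c(a) = a*5 = 5*a)
99*(-4*c(0)) = 99*(-20*0) = 99*(-4*0) = 99*0 = 0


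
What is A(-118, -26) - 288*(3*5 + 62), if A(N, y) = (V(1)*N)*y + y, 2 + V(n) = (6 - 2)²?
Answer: 20750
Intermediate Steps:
V(n) = 14 (V(n) = -2 + (6 - 2)² = -2 + 4² = -2 + 16 = 14)
A(N, y) = y + 14*N*y (A(N, y) = (14*N)*y + y = 14*N*y + y = y + 14*N*y)
A(-118, -26) - 288*(3*5 + 62) = -26*(1 + 14*(-118)) - 288*(3*5 + 62) = -26*(1 - 1652) - 288*(15 + 62) = -26*(-1651) - 288*77 = 42926 - 22176 = 20750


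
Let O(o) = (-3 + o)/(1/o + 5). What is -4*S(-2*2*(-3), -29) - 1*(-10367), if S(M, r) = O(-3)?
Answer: 72605/7 ≈ 10372.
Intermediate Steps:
O(o) = (-3 + o)/(5 + 1/o)
S(M, r) = -9/7 (S(M, r) = -3*(-3 - 3)/(1 + 5*(-3)) = -3*(-6)/(1 - 15) = -3*(-6)/(-14) = -3*(-1/14)*(-6) = -9/7)
-4*S(-2*2*(-3), -29) - 1*(-10367) = -4*(-9/7) - 1*(-10367) = 36/7 + 10367 = 72605/7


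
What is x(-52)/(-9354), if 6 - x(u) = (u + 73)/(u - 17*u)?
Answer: -1657/2594176 ≈ -0.00063874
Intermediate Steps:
x(u) = 6 + (73 + u)/(16*u) (x(u) = 6 - (u + 73)/(u - 17*u) = 6 - (73 + u)/((-16*u)) = 6 - (73 + u)*(-1/(16*u)) = 6 - (-1)*(73 + u)/(16*u) = 6 + (73 + u)/(16*u))
x(-52)/(-9354) = ((1/16)*(73 + 97*(-52))/(-52))/(-9354) = ((1/16)*(-1/52)*(73 - 5044))*(-1/9354) = ((1/16)*(-1/52)*(-4971))*(-1/9354) = (4971/832)*(-1/9354) = -1657/2594176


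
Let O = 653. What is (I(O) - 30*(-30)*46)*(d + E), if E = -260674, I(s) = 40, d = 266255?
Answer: 231276640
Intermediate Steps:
(I(O) - 30*(-30)*46)*(d + E) = (40 - 30*(-30)*46)*(266255 - 260674) = (40 + 900*46)*5581 = (40 + 41400)*5581 = 41440*5581 = 231276640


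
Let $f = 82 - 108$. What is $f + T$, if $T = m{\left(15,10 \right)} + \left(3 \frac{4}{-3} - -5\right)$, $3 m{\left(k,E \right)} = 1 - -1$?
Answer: $- \frac{73}{3} \approx -24.333$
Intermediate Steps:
$f = -26$ ($f = 82 - 108 = -26$)
$m{\left(k,E \right)} = \frac{2}{3}$ ($m{\left(k,E \right)} = \frac{1 - -1}{3} = \frac{1 + 1}{3} = \frac{1}{3} \cdot 2 = \frac{2}{3}$)
$T = \frac{5}{3}$ ($T = \frac{2}{3} + \left(3 \frac{4}{-3} - -5\right) = \frac{2}{3} + \left(3 \cdot 4 \left(- \frac{1}{3}\right) + 5\right) = \frac{2}{3} + \left(3 \left(- \frac{4}{3}\right) + 5\right) = \frac{2}{3} + \left(-4 + 5\right) = \frac{2}{3} + 1 = \frac{5}{3} \approx 1.6667$)
$f + T = -26 + \frac{5}{3} = - \frac{73}{3}$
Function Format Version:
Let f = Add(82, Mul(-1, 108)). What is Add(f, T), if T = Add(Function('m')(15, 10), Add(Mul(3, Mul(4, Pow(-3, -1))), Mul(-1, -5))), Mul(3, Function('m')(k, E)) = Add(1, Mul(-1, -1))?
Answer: Rational(-73, 3) ≈ -24.333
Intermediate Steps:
f = -26 (f = Add(82, -108) = -26)
Function('m')(k, E) = Rational(2, 3) (Function('m')(k, E) = Mul(Rational(1, 3), Add(1, Mul(-1, -1))) = Mul(Rational(1, 3), Add(1, 1)) = Mul(Rational(1, 3), 2) = Rational(2, 3))
T = Rational(5, 3) (T = Add(Rational(2, 3), Add(Mul(3, Mul(4, Pow(-3, -1))), Mul(-1, -5))) = Add(Rational(2, 3), Add(Mul(3, Mul(4, Rational(-1, 3))), 5)) = Add(Rational(2, 3), Add(Mul(3, Rational(-4, 3)), 5)) = Add(Rational(2, 3), Add(-4, 5)) = Add(Rational(2, 3), 1) = Rational(5, 3) ≈ 1.6667)
Add(f, T) = Add(-26, Rational(5, 3)) = Rational(-73, 3)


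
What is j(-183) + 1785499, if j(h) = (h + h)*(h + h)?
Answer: 1919455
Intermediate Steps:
j(h) = 4*h² (j(h) = (2*h)*(2*h) = 4*h²)
j(-183) + 1785499 = 4*(-183)² + 1785499 = 4*33489 + 1785499 = 133956 + 1785499 = 1919455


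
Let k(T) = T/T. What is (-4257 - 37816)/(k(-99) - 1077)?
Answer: 42073/1076 ≈ 39.101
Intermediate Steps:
k(T) = 1
(-4257 - 37816)/(k(-99) - 1077) = (-4257 - 37816)/(1 - 1077) = -42073/(-1076) = -42073*(-1/1076) = 42073/1076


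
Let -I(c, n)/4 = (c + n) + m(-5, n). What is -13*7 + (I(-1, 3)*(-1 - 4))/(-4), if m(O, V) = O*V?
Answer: -26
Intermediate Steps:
I(c, n) = -4*c + 16*n (I(c, n) = -4*((c + n) - 5*n) = -4*(c - 4*n) = -4*c + 16*n)
-13*7 + (I(-1, 3)*(-1 - 4))/(-4) = -13*7 + ((-4*(-1) + 16*3)*(-1 - 4))/(-4) = -91 + ((4 + 48)*(-5))*(-¼) = -91 + (52*(-5))*(-¼) = -91 - 260*(-¼) = -91 + 65 = -26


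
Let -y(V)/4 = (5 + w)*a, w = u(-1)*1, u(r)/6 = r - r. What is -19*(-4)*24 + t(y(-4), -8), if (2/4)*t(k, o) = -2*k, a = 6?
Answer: 2304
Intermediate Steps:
u(r) = 0 (u(r) = 6*(r - r) = 6*0 = 0)
w = 0 (w = 0*1 = 0)
y(V) = -120 (y(V) = -4*(5 + 0)*6 = -20*6 = -4*30 = -120)
t(k, o) = -4*k (t(k, o) = 2*(-2*k) = -4*k)
-19*(-4)*24 + t(y(-4), -8) = -19*(-4)*24 - 4*(-120) = 76*24 + 480 = 1824 + 480 = 2304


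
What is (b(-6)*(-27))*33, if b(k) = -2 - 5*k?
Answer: -24948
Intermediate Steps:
(b(-6)*(-27))*33 = ((-2 - 5*(-6))*(-27))*33 = ((-2 + 30)*(-27))*33 = (28*(-27))*33 = -756*33 = -24948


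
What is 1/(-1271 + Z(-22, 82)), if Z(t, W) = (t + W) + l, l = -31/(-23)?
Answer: -23/27822 ≈ -0.00082668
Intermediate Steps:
l = 31/23 (l = -31*(-1/23) = 31/23 ≈ 1.3478)
Z(t, W) = 31/23 + W + t (Z(t, W) = (t + W) + 31/23 = (W + t) + 31/23 = 31/23 + W + t)
1/(-1271 + Z(-22, 82)) = 1/(-1271 + (31/23 + 82 - 22)) = 1/(-1271 + 1411/23) = 1/(-27822/23) = -23/27822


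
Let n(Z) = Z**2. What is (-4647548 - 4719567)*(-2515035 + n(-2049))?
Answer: -15768282909090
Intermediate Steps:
(-4647548 - 4719567)*(-2515035 + n(-2049)) = (-4647548 - 4719567)*(-2515035 + (-2049)**2) = -9367115*(-2515035 + 4198401) = -9367115*1683366 = -15768282909090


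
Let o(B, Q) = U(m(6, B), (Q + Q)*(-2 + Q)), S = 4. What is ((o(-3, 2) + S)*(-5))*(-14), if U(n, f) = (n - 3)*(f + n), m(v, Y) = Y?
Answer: 1540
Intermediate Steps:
U(n, f) = (-3 + n)*(f + n)
o(B, Q) = B² - 3*B - 6*Q*(-2 + Q) + 2*B*Q*(-2 + Q) (o(B, Q) = B² - 3*(Q + Q)*(-2 + Q) - 3*B + ((Q + Q)*(-2 + Q))*B = B² - 3*2*Q*(-2 + Q) - 3*B + ((2*Q)*(-2 + Q))*B = B² - 6*Q*(-2 + Q) - 3*B + (2*Q*(-2 + Q))*B = B² - 6*Q*(-2 + Q) - 3*B + 2*B*Q*(-2 + Q) = B² - 3*B - 6*Q*(-2 + Q) + 2*B*Q*(-2 + Q))
((o(-3, 2) + S)*(-5))*(-14) = ((((-3)² - 3*(-3) - 6*2*(-2 + 2) + 2*(-3)*2*(-2 + 2)) + 4)*(-5))*(-14) = (((9 + 9 - 6*2*0 + 2*(-3)*2*0) + 4)*(-5))*(-14) = (((9 + 9 + 0 + 0) + 4)*(-5))*(-14) = ((18 + 4)*(-5))*(-14) = (22*(-5))*(-14) = -110*(-14) = 1540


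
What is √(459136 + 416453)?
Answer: 13*√5181 ≈ 935.73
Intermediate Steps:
√(459136 + 416453) = √875589 = 13*√5181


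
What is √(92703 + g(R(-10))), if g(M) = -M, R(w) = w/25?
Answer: √2317585/5 ≈ 304.47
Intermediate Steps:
R(w) = w/25 (R(w) = w*(1/25) = w/25)
√(92703 + g(R(-10))) = √(92703 - (-10)/25) = √(92703 - 1*(-⅖)) = √(92703 + ⅖) = √(463517/5) = √2317585/5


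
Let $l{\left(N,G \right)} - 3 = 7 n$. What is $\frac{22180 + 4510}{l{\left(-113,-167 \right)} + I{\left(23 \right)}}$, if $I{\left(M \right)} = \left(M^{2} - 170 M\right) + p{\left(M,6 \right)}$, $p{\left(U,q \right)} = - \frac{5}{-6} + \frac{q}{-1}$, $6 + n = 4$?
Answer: $- \frac{9420}{1199} \approx -7.8565$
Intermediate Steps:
$n = -2$ ($n = -6 + 4 = -2$)
$p{\left(U,q \right)} = \frac{5}{6} - q$ ($p{\left(U,q \right)} = \left(-5\right) \left(- \frac{1}{6}\right) + q \left(-1\right) = \frac{5}{6} - q$)
$I{\left(M \right)} = - \frac{31}{6} + M^{2} - 170 M$ ($I{\left(M \right)} = \left(M^{2} - 170 M\right) + \left(\frac{5}{6} - 6\right) = \left(M^{2} - 170 M\right) - \frac{31}{6} = - \frac{31}{6} + M^{2} - 170 M$)
$l{\left(N,G \right)} = -11$ ($l{\left(N,G \right)} = 3 + 7 \left(-2\right) = 3 - 14 = -11$)
$\frac{22180 + 4510}{l{\left(-113,-167 \right)} + I{\left(23 \right)}} = \frac{22180 + 4510}{-11 - \left(\frac{23491}{6} - 529\right)} = \frac{26690}{-11 - \frac{20317}{6}} = \frac{26690}{- \frac{20383}{6}} = 26690 \left(- \frac{6}{20383}\right) = - \frac{9420}{1199}$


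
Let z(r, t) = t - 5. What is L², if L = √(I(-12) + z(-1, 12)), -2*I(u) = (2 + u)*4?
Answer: 27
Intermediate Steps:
z(r, t) = -5 + t
I(u) = -4 - 2*u (I(u) = -(2 + u)*4/2 = -(8 + 4*u)/2 = -4 - 2*u)
L = 3*√3 (L = √((-4 - 2*(-12)) + (-5 + 12)) = √((-4 + 24) + 7) = √(20 + 7) = √27 = 3*√3 ≈ 5.1962)
L² = (3*√3)² = 27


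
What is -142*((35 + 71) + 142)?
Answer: -35216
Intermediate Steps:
-142*((35 + 71) + 142) = -142*(106 + 142) = -142*248 = -35216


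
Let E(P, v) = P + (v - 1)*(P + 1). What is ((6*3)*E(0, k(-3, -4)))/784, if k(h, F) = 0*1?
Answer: -9/392 ≈ -0.022959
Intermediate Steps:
k(h, F) = 0
E(P, v) = P + (1 + P)*(-1 + v) (E(P, v) = P + (-1 + v)*(1 + P) = P + (1 + P)*(-1 + v))
((6*3)*E(0, k(-3, -4)))/784 = ((6*3)*(-1 + 0 + 0*0))/784 = (18*(-1 + 0 + 0))*(1/784) = (18*(-1))*(1/784) = -18*1/784 = -9/392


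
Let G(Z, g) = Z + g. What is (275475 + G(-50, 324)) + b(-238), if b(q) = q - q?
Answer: 275749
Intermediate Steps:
b(q) = 0
(275475 + G(-50, 324)) + b(-238) = (275475 + (-50 + 324)) + 0 = (275475 + 274) + 0 = 275749 + 0 = 275749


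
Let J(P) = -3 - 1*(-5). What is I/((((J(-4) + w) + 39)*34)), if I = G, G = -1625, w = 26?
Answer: -1625/2278 ≈ -0.71334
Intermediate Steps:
J(P) = 2 (J(P) = -3 + 5 = 2)
I = -1625
I/((((J(-4) + w) + 39)*34)) = -1625*1/(34*((2 + 26) + 39)) = -1625*1/(34*(28 + 39)) = -1625/(67*34) = -1625/2278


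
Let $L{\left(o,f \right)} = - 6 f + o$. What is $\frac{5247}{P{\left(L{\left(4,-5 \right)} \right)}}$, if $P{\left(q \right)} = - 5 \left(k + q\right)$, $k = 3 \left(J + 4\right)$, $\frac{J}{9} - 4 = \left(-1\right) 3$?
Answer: $- \frac{5247}{365} \approx -14.375$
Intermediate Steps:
$L{\left(o,f \right)} = o - 6 f$
$J = 9$ ($J = 36 + 9 \left(\left(-1\right) 3\right) = 36 + 9 \left(-3\right) = 36 - 27 = 9$)
$k = 39$ ($k = 3 \left(9 + 4\right) = 3 \cdot 13 = 39$)
$P{\left(q \right)} = -195 - 5 q$ ($P{\left(q \right)} = - 5 \left(39 + q\right) = -195 - 5 q$)
$\frac{5247}{P{\left(L{\left(4,-5 \right)} \right)}} = \frac{5247}{-195 - 5 \left(4 - -30\right)} = \frac{5247}{-195 - 5 \left(4 + 30\right)} = \frac{5247}{-195 - 170} = \frac{5247}{-365} = 5247 \left(- \frac{1}{365}\right) = - \frac{5247}{365}$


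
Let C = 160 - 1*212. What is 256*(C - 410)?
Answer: -118272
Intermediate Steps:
C = -52 (C = 160 - 212 = -52)
256*(C - 410) = 256*(-52 - 410) = 256*(-462) = -118272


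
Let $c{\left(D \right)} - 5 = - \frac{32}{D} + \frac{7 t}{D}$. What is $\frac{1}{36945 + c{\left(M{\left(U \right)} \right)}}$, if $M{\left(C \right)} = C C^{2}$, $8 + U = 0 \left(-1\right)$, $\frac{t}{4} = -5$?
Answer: $\frac{128}{4729643} \approx 2.7063 \cdot 10^{-5}$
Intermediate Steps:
$t = -20$ ($t = 4 \left(-5\right) = -20$)
$U = -8$ ($U = -8 + 0 \left(-1\right) = -8 + 0 = -8$)
$M{\left(C \right)} = C^{3}$
$c{\left(D \right)} = 5 - \frac{172}{D}$ ($c{\left(D \right)} = 5 + \left(- \frac{32}{D} + \frac{7 \left(-20\right)}{D}\right) = 5 - \frac{172}{D}$)
$\frac{1}{36945 + c{\left(M{\left(U \right)} \right)}} = \frac{1}{36945 + \left(5 - \frac{172}{\left(-8\right)^{3}}\right)} = \frac{1}{36945 + \left(5 - \frac{172}{-512}\right)} = \frac{1}{36945 + \left(5 - - \frac{43}{128}\right)} = \frac{1}{36945 + \left(5 + \frac{43}{128}\right)} = \frac{1}{36945 + \frac{683}{128}} = \frac{1}{\frac{4729643}{128}} = \frac{128}{4729643}$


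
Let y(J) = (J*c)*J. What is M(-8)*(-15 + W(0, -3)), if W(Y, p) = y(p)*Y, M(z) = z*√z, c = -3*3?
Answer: 240*I*√2 ≈ 339.41*I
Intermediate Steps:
c = -9
y(J) = -9*J² (y(J) = (J*(-9))*J = (-9*J)*J = -9*J²)
M(z) = z^(3/2)
W(Y, p) = -9*Y*p² (W(Y, p) = (-9*p²)*Y = -9*Y*p²)
M(-8)*(-15 + W(0, -3)) = (-8)^(3/2)*(-15 - 9*0*(-3)²) = (-16*I*√2)*(-15 - 9*0*9) = (-16*I*√2)*(-15 + 0) = -16*I*√2*(-15) = 240*I*√2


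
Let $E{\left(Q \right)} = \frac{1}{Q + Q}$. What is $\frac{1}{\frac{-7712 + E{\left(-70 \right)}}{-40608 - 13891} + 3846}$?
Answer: $\frac{7629860}{29345521241} \approx 0.00026$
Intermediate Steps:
$E{\left(Q \right)} = \frac{1}{2 Q}$
$\frac{1}{\frac{-7712 + E{\left(-70 \right)}}{-40608 - 13891} + 3846} = \frac{1}{\frac{-7712 + \frac{1}{2 \left(-70\right)}}{-40608 - 13891} + 3846} = \frac{1}{\frac{-7712 + \frac{1}{2} \left(- \frac{1}{70}\right)}{-54499} + 3846} = \frac{1}{\left(-7712 - \frac{1}{140}\right) \left(- \frac{1}{54499}\right) + 3846} = \frac{1}{\left(- \frac{1079681}{140}\right) \left(- \frac{1}{54499}\right) + 3846} = \frac{1}{\frac{1079681}{7629860} + 3846} = \frac{1}{\frac{29345521241}{7629860}} = \frac{7629860}{29345521241}$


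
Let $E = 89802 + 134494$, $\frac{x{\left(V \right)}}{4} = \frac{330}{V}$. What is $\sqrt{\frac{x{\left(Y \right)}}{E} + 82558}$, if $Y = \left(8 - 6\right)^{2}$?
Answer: $\frac{\sqrt{490711881697}}{2438} \approx 287.33$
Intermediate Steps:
$Y = 4$ ($Y = 2^{2} = 4$)
$x{\left(V \right)} = \frac{1320}{V}$ ($x{\left(V \right)} = 4 \frac{330}{V} = \frac{1320}{V}$)
$E = 224296$
$\sqrt{\frac{x{\left(Y \right)}}{E} + 82558} = \sqrt{\frac{1320 \cdot \frac{1}{4}}{224296} + 82558} = \sqrt{1320 \cdot \frac{1}{4} \cdot \frac{1}{224296} + 82558} = \sqrt{330 \cdot \frac{1}{224296} + 82558} = \sqrt{\frac{165}{112148} + 82558} = \sqrt{\frac{9258714749}{112148}} = \frac{\sqrt{490711881697}}{2438}$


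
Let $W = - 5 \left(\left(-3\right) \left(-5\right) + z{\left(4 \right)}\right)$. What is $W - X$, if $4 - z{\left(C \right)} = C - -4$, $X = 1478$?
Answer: $-1533$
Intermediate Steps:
$z{\left(C \right)} = - C$ ($z{\left(C \right)} = 4 - \left(C - -4\right) = 4 - \left(C + 4\right) = 4 - \left(4 + C\right) = - C$)
$W = -55$ ($W = - 5 \left(\left(-3\right) \left(-5\right) - 4\right) = - 5 \left(15 - 4\right) = \left(-5\right) 11 = -55$)
$W - X = -55 - 1478 = -1533$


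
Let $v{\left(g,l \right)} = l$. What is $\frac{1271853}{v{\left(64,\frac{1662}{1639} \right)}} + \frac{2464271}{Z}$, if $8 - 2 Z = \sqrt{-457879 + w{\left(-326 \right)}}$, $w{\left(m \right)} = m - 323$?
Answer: $\frac{4979329741063}{3969687} + \frac{2464271 i \sqrt{28658}}{57324} \approx 1.2543 \cdot 10^{6} + 7277.4 i$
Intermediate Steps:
$w{\left(m \right)} = -323 + m$
$Z = 4 - 2 i \sqrt{28658}$ ($Z = 4 - \frac{\sqrt{-457879 - 649}}{2} = 4 - \frac{\sqrt{-458528}}{2} = 4 - \frac{4 i \sqrt{28658}}{2} = 4 - 2 i \sqrt{28658} \approx 4.0 - 338.57 i$)
$\frac{1271853}{v{\left(64,\frac{1662}{1639} \right)}} + \frac{2464271}{Z} = \frac{1271853}{1662 \cdot \frac{1}{1639}} + \frac{2464271}{4 - 2 i \sqrt{28658}} = \frac{1271853}{\frac{1662}{1639}} + \frac{2464271}{4 - 2 i \sqrt{28658}} = 1271853 \cdot \frac{1639}{1662} + \frac{2464271}{4 - 2 i \sqrt{28658}} = \frac{694855689}{554} + \frac{2464271}{4 - 2 i \sqrt{28658}}$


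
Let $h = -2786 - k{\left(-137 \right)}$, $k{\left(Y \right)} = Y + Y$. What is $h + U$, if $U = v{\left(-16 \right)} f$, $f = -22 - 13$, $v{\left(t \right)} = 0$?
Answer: $-2512$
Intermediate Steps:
$k{\left(Y \right)} = 2 Y$
$f = -35$
$h = -2512$ ($h = -2786 - 2 \left(-137\right) = -2786 - -274 = -2786 + 274 = -2512$)
$U = 0$ ($U = 0 \left(-35\right) = 0$)
$h + U = -2512 + 0 = -2512$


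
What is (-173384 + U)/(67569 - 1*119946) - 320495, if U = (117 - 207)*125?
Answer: -16786381981/52377 ≈ -3.2049e+5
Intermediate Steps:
U = -11250 (U = -90*125 = -11250)
(-173384 + U)/(67569 - 1*119946) - 320495 = (-173384 - 11250)/(67569 - 1*119946) - 320495 = -184634/(67569 - 119946) - 320495 = -184634/(-52377) - 320495 = -184634*(-1/52377) - 320495 = 184634/52377 - 320495 = -16786381981/52377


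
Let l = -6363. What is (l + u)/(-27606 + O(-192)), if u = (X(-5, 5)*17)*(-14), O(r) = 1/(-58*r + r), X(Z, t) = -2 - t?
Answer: 7343424/43160009 ≈ 0.17014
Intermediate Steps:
O(r) = -1/(57*r) (O(r) = 1/(-57*r) = -1/(57*r))
u = 1666 (u = ((-2 - 1*5)*17)*(-14) = ((-2 - 5)*17)*(-14) = -7*17*(-14) = -119*(-14) = 1666)
(l + u)/(-27606 + O(-192)) = (-6363 + 1666)/(-27606 - 1/57/(-192)) = -4697/(-27606 - 1/57*(-1/192)) = -4697/(-27606 + 1/10944) = -4697/(-302120063/10944) = -4697*(-10944/302120063) = 7343424/43160009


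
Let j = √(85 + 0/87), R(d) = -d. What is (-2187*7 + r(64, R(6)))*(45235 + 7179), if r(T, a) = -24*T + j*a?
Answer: -882913830 - 314484*√85 ≈ -8.8581e+8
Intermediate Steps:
j = √85 (j = √(85 + 0*(1/87)) = √(85 + 0) = √85 ≈ 9.2195)
r(T, a) = -24*T + a*√85 (r(T, a) = -24*T + √85*a = -24*T + a*√85)
(-2187*7 + r(64, R(6)))*(45235 + 7179) = (-2187*7 + (-24*64 + (-1*6)*√85))*(45235 + 7179) = (-15309 + (-1536 - 6*√85))*52414 = (-16845 - 6*√85)*52414 = -882913830 - 314484*√85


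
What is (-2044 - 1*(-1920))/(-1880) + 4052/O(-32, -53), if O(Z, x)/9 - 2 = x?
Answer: -1890211/215730 ≈ -8.7619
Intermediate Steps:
O(Z, x) = 18 + 9*x
(-2044 - 1*(-1920))/(-1880) + 4052/O(-32, -53) = (-2044 - 1*(-1920))/(-1880) + 4052/(18 + 9*(-53)) = (-2044 + 1920)*(-1/1880) + 4052/(18 - 477) = -124*(-1/1880) + 4052/(-459) = 31/470 + 4052*(-1/459) = 31/470 - 4052/459 = -1890211/215730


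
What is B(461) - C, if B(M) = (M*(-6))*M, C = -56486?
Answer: -1218640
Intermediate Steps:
B(M) = -6*M**2 (B(M) = (-6*M)*M = -6*M**2)
B(461) - C = -6*461**2 - 1*(-56486) = -6*212521 + 56486 = -1275126 + 56486 = -1218640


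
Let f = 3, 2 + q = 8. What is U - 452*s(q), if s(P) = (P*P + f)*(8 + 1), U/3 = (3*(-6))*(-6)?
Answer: -158328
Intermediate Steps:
q = 6 (q = -2 + 8 = 6)
U = 324 (U = 3*((3*(-6))*(-6)) = 3*(-18*(-6)) = 3*108 = 324)
s(P) = 27 + 9*P**2 (s(P) = (P*P + 3)*(8 + 1) = (P**2 + 3)*9 = (3 + P**2)*9 = 27 + 9*P**2)
U - 452*s(q) = 324 - 452*(27 + 9*6**2) = 324 - 452*(27 + 9*36) = 324 - 452*(27 + 324) = 324 - 452*351 = 324 - 158652 = -158328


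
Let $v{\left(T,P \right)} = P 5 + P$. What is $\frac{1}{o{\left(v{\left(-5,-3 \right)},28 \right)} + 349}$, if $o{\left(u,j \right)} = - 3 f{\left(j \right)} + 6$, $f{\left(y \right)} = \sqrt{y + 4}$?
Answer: $\frac{355}{125737} + \frac{12 \sqrt{2}}{125737} \approx 0.0029583$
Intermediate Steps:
$f{\left(y \right)} = \sqrt{4 + y}$
$v{\left(T,P \right)} = 6 P$ ($v{\left(T,P \right)} = 5 P + P = 6 P$)
$o{\left(u,j \right)} = 6 - 3 \sqrt{4 + j}$ ($o{\left(u,j \right)} = - 3 \sqrt{4 + j} + 6 = 6 - 3 \sqrt{4 + j}$)
$\frac{1}{o{\left(v{\left(-5,-3 \right)},28 \right)} + 349} = \frac{1}{\left(6 - 3 \sqrt{4 + 28}\right) + 349} = \frac{1}{\left(6 - 3 \sqrt{32}\right) + 349} = \frac{1}{\left(6 - 3 \cdot 4 \sqrt{2}\right) + 349} = \frac{1}{\left(6 - 12 \sqrt{2}\right) + 349} = \frac{1}{355 - 12 \sqrt{2}}$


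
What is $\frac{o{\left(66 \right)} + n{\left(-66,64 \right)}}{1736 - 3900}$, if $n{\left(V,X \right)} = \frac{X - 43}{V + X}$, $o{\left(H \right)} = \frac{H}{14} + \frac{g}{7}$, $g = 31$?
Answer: $\frac{19}{30296} \approx 0.00062715$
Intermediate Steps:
$o{\left(H \right)} = \frac{31}{7} + \frac{H}{14}$ ($o{\left(H \right)} = \frac{H}{14} + \frac{31}{7} = \frac{31}{7} + \frac{H}{14}$)
$n{\left(V,X \right)} = \frac{-43 + X}{V + X}$
$\frac{o{\left(66 \right)} + n{\left(-66,64 \right)}}{1736 - 3900} = \frac{\left(\frac{31}{7} + \frac{1}{14} \cdot 66\right) + \frac{-43 + 64}{-66 + 64}}{1736 - 3900} = \frac{\left(\frac{31}{7} + \frac{33}{7}\right) + \frac{1}{-2} \cdot 21}{-2164} = \left(\frac{64}{7} - \frac{21}{2}\right) \left(- \frac{1}{2164}\right) = \left(- \frac{19}{14}\right) \left(- \frac{1}{2164}\right) = \frac{19}{30296}$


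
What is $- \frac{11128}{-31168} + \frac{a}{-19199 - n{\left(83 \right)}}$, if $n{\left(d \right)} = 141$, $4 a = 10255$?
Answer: $\frac{1691357}{7534864} \approx 0.22447$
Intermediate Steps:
$a = \frac{10255}{4}$ ($a = \frac{1}{4} \cdot 10255 = \frac{10255}{4} \approx 2563.8$)
$- \frac{11128}{-31168} + \frac{a}{-19199 - n{\left(83 \right)}} = - \frac{11128}{-31168} + \frac{10255}{4 \left(-19199 - 141\right)} = \left(-11128\right) \left(- \frac{1}{31168}\right) + \frac{10255}{4 \left(-19199 - 141\right)} = \frac{1391}{3896} + \frac{10255}{4 \left(-19340\right)} = \frac{1391}{3896} + \frac{10255}{4} \left(- \frac{1}{19340}\right) = \frac{1391}{3896} - \frac{2051}{15472} = \frac{1691357}{7534864}$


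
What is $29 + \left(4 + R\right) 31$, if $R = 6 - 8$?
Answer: $91$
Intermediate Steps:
$R = -2$ ($R = 6 - 8 = -2$)
$29 + \left(4 + R\right) 31 = 29 + \left(4 - 2\right) 31 = 29 + 2 \cdot 31 = 29 + 62 = 91$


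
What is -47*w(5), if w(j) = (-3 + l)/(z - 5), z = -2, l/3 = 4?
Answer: 423/7 ≈ 60.429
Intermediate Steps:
l = 12 (l = 3*4 = 12)
w(j) = -9/7 (w(j) = (-3 + 12)/(-2 - 5) = 9/(-7) = 9*(-1/7) = -9/7)
-47*w(5) = -47*(-9/7) = 423/7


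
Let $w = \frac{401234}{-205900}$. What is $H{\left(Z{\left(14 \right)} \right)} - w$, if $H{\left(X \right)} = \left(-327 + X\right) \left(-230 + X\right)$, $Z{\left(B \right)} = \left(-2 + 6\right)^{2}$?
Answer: $\frac{6851934917}{102950} \approx 66556.0$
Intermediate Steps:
$Z{\left(B \right)} = 16$ ($Z{\left(B \right)} = 4^{2} = 16$)
$w = - \frac{200617}{102950}$ ($w = 401234 \left(- \frac{1}{205900}\right) = - \frac{200617}{102950} \approx -1.9487$)
$H{\left(Z{\left(14 \right)} \right)} - w = \left(75210 + 16^{2} - 8912\right) - - \frac{200617}{102950} = \left(75210 + 256 - 8912\right) + \frac{200617}{102950} = 66554 + \frac{200617}{102950} = \frac{6851934917}{102950}$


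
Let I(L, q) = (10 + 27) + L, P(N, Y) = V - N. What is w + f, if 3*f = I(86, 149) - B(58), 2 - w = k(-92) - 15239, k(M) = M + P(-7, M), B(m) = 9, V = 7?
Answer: 15357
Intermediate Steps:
P(N, Y) = 7 - N
k(M) = 14 + M (k(M) = M + (7 - 1*(-7)) = M + (7 + 7) = M + 14 = 14 + M)
I(L, q) = 37 + L
w = 15319 (w = 2 - ((14 - 92) - 15239) = 2 - (-78 - 15239) = 2 - 1*(-15317) = 2 + 15317 = 15319)
f = 38 (f = ((37 + 86) - 1*9)/3 = (123 - 9)/3 = (⅓)*114 = 38)
w + f = 15319 + 38 = 15357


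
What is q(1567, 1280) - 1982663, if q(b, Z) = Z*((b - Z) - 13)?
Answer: -1631943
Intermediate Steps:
q(b, Z) = Z*(-13 + b - Z)
q(1567, 1280) - 1982663 = 1280*(-13 + 1567 - 1*1280) - 1982663 = 1280*(-13 + 1567 - 1280) - 1982663 = 1280*274 - 1982663 = 350720 - 1982663 = -1631943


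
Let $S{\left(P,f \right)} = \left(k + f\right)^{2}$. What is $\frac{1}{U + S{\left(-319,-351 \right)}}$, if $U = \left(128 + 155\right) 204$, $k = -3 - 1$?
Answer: $\frac{1}{183757} \approx 5.442 \cdot 10^{-6}$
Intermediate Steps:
$k = -4$ ($k = -3 - 1 = -4$)
$U = 57732$ ($U = 283 \cdot 204 = 57732$)
$S{\left(P,f \right)} = \left(-4 + f\right)^{2}$
$\frac{1}{U + S{\left(-319,-351 \right)}} = \frac{1}{57732 + \left(-4 - 351\right)^{2}} = \frac{1}{57732 + \left(-355\right)^{2}} = \frac{1}{57732 + 126025} = \frac{1}{183757}$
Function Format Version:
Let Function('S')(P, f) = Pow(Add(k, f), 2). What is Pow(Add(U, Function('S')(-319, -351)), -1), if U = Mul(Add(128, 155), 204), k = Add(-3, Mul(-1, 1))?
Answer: Rational(1, 183757) ≈ 5.4420e-6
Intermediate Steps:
k = -4 (k = Add(-3, -1) = -4)
U = 57732 (U = Mul(283, 204) = 57732)
Function('S')(P, f) = Pow(Add(-4, f), 2)
Pow(Add(U, Function('S')(-319, -351)), -1) = Pow(Add(57732, Pow(Add(-4, -351), 2)), -1) = Pow(Add(57732, Pow(-355, 2)), -1) = Pow(Add(57732, 126025), -1) = Pow(183757, -1) = Rational(1, 183757)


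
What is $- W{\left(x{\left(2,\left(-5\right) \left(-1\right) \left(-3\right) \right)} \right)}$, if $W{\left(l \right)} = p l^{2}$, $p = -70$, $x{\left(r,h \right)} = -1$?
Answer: $70$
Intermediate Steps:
$W{\left(l \right)} = - 70 l^{2}$
$- W{\left(x{\left(2,\left(-5\right) \left(-1\right) \left(-3\right) \right)} \right)} = - \left(-70\right) \left(-1\right)^{2} = - \left(-70\right) 1 = \left(-1\right) \left(-70\right) = 70$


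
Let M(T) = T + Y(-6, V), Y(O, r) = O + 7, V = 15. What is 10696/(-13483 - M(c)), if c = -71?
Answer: -10696/13413 ≈ -0.79744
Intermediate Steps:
Y(O, r) = 7 + O
M(T) = 1 + T (M(T) = T + (7 - 6) = T + 1 = 1 + T)
10696/(-13483 - M(c)) = 10696/(-13483 - (1 - 71)) = 10696/(-13483 - 1*(-70)) = 10696/(-13483 + 70) = 10696/(-13413) = 10696*(-1/13413) = -10696/13413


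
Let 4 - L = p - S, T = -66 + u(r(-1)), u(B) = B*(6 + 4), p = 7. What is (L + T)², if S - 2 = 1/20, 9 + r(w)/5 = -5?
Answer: 235284921/400 ≈ 5.8821e+5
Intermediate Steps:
r(w) = -70 (r(w) = -45 + 5*(-5) = -45 - 25 = -70)
u(B) = 10*B (u(B) = B*10 = 10*B)
S = 41/20 (S = 2 + 1/20 = 41/20 ≈ 2.0500)
T = -766 (T = -66 + 10*(-70) = -66 - 700 = -766)
L = -19/20 (L = 4 - (7 - 1*41/20) = 4 - (7 - 41/20) = 4 - 1*99/20 = 4 - 99/20 = -19/20 ≈ -0.95000)
(L + T)² = (-19/20 - 766)² = (-15339/20)² = 235284921/400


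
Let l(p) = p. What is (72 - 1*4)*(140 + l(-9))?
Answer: 8908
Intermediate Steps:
(72 - 1*4)*(140 + l(-9)) = (72 - 1*4)*(140 - 9) = (72 - 4)*131 = 68*131 = 8908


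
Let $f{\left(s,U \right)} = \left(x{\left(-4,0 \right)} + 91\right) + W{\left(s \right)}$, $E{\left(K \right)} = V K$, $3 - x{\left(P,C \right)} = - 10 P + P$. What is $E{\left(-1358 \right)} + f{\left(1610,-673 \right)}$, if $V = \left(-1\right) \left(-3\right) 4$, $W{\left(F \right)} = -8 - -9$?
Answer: $-16237$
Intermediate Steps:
$W{\left(F \right)} = 1$ ($W{\left(F \right)} = -8 + 9 = 1$)
$x{\left(P,C \right)} = 3 + 9 P$ ($x{\left(P,C \right)} = 3 - \left(- 10 P + P\right) = 3 - - 9 P = 3 + 9 P$)
$V = 12$ ($V = 3 \cdot 4 = 12$)
$E{\left(K \right)} = 12 K$
$f{\left(s,U \right)} = 59$ ($f{\left(s,U \right)} = \left(\left(3 + 9 \left(-4\right)\right) + 91\right) + 1 = \left(\left(3 - 36\right) + 91\right) + 1 = \left(-33 + 91\right) + 1 = 58 + 1 = 59$)
$E{\left(-1358 \right)} + f{\left(1610,-673 \right)} = 12 \left(-1358\right) + 59 = -16296 + 59 = -16237$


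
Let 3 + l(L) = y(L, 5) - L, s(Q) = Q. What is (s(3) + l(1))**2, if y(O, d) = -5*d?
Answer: 676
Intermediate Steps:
l(L) = -28 - L (l(L) = -3 + (-5*5 - L) = -3 + (-25 - L) = -28 - L)
(s(3) + l(1))**2 = (3 + (-28 - 1*1))**2 = (3 + (-28 - 1))**2 = (3 - 29)**2 = (-26)**2 = 676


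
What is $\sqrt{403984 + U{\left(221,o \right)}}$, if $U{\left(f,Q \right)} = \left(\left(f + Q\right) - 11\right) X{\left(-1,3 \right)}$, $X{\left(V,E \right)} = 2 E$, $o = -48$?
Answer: $2 \sqrt{101239} \approx 636.36$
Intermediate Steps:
$U{\left(f,Q \right)} = -66 + 6 Q + 6 f$ ($U{\left(f,Q \right)} = \left(\left(f + Q\right) - 11\right) 2 \cdot 3 = \left(\left(Q + f\right) - 11\right) 6 = \left(-11 + Q + f\right) 6 = -66 + 6 Q + 6 f$)
$\sqrt{403984 + U{\left(221,o \right)}} = \sqrt{403984 + \left(-66 + 6 \left(-48\right) + 6 \cdot 221\right)} = \sqrt{403984 - -972} = \sqrt{403984 + 972} = \sqrt{404956} = 2 \sqrt{101239}$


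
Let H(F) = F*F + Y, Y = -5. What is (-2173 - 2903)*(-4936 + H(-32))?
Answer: 19882692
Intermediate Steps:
H(F) = -5 + F**2 (H(F) = F*F - 5 = F**2 - 5 = -5 + F**2)
(-2173 - 2903)*(-4936 + H(-32)) = (-2173 - 2903)*(-4936 + (-5 + (-32)**2)) = -5076*(-4936 + (-5 + 1024)) = -5076*(-4936 + 1019) = -5076*(-3917) = 19882692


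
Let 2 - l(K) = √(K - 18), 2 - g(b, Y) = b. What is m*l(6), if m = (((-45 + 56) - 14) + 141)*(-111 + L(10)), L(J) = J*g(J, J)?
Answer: -52716 + 52716*I*√3 ≈ -52716.0 + 91307.0*I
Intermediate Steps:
g(b, Y) = 2 - b
l(K) = 2 - √(-18 + K) (l(K) = 2 - √(K - 18) = 2 - √(-18 + K))
L(J) = J*(2 - J)
m = -26358 (m = (((-45 + 56) - 14) + 141)*(-111 + 10*(2 - 1*10)) = ((11 - 14) + 141)*(-111 + 10*(2 - 10)) = (-3 + 141)*(-111 + 10*(-8)) = 138*(-111 - 80) = 138*(-191) = -26358)
m*l(6) = -26358*(2 - √(-18 + 6)) = -26358*(2 - √(-12)) = -26358*(2 - 2*I*√3) = -52716 + 52716*I*√3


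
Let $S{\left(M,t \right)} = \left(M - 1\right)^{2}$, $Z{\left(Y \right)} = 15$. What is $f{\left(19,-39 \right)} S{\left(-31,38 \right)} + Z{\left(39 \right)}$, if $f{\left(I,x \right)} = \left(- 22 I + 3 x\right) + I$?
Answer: $-528369$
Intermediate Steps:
$f{\left(I,x \right)} = - 21 I + 3 x$
$S{\left(M,t \right)} = \left(-1 + M\right)^{2}$
$f{\left(19,-39 \right)} S{\left(-31,38 \right)} + Z{\left(39 \right)} = \left(\left(-21\right) 19 + 3 \left(-39\right)\right) \left(-1 - 31\right)^{2} + 15 = \left(-399 - 117\right) \left(-32\right)^{2} + 15 = \left(-516\right) 1024 + 15 = -528384 + 15 = -528369$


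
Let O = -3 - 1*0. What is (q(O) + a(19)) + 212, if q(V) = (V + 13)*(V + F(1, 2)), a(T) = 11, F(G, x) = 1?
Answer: 203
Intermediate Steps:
O = -3 (O = -3 + 0 = -3)
q(V) = (1 + V)*(13 + V) (q(V) = (V + 13)*(V + 1) = (13 + V)*(1 + V) = (1 + V)*(13 + V))
(q(O) + a(19)) + 212 = ((13 + (-3)² + 14*(-3)) + 11) + 212 = ((13 + 9 - 42) + 11) + 212 = (-20 + 11) + 212 = -9 + 212 = 203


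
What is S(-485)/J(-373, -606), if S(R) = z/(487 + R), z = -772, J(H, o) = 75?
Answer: -386/75 ≈ -5.1467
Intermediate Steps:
S(R) = -772/(487 + R)
S(-485)/J(-373, -606) = -772/(487 - 485)/75 = -772/2*(1/75) = -772*½*(1/75) = -386*1/75 = -386/75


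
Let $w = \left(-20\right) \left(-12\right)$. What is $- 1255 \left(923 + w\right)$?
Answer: $-1459565$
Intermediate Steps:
$w = 240$
$- 1255 \left(923 + w\right) = - 1255 \left(923 + 240\right) = \left(-1255\right) 1163 = -1459565$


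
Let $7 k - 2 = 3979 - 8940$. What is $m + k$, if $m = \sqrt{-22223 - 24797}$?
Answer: $- \frac{4959}{7} + 2 i \sqrt{11755} \approx -708.43 + 216.84 i$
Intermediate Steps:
$k = - \frac{4959}{7}$ ($k = \frac{2}{7} + \frac{3979 - 8940}{7} = \frac{2}{7} + \frac{1}{7} \left(-4961\right) = \frac{2}{7} - \frac{4961}{7} = - \frac{4959}{7} \approx -708.43$)
$m = 2 i \sqrt{11755}$ ($m = \sqrt{-47020} = 2 i \sqrt{11755} \approx 216.84 i$)
$m + k = 2 i \sqrt{11755} - \frac{4959}{7} = - \frac{4959}{7} + 2 i \sqrt{11755}$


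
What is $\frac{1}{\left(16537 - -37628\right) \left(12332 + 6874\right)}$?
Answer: $\frac{1}{1040292990} \approx 9.6127 \cdot 10^{-10}$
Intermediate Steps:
$\frac{1}{\left(16537 - -37628\right) \left(12332 + 6874\right)} = \frac{1}{\left(16537 + 37628\right) 19206} = \frac{1}{54165 \cdot 19206} = \frac{1}{1040292990}$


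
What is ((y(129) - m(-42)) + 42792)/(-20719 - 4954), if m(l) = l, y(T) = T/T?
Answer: -42835/25673 ≈ -1.6685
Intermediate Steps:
y(T) = 1
((y(129) - m(-42)) + 42792)/(-20719 - 4954) = ((1 - 1*(-42)) + 42792)/(-20719 - 4954) = ((1 + 42) + 42792)/(-25673) = (43 + 42792)*(-1/25673) = 42835*(-1/25673) = -42835/25673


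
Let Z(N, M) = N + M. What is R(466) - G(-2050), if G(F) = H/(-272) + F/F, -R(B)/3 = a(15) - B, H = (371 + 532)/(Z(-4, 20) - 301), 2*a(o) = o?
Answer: 35516779/25840 ≈ 1374.5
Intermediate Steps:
Z(N, M) = M + N
a(o) = o/2
H = -301/95 (H = (371 + 532)/((20 - 4) - 301) = 903/(16 - 301) = 903/(-285) = 903*(-1/285) = -301/95 ≈ -3.1684)
R(B) = -45/2 + 3*B (R(B) = -3*((1/2)*15 - B) = -3*(15/2 - B) = -45/2 + 3*B)
G(F) = 26141/25840 (G(F) = -301/95/(-272) + F/F = -301/95*(-1/272) + 1 = 301/25840 + 1 = 26141/25840)
R(466) - G(-2050) = (-45/2 + 3*466) - 1*26141/25840 = (-45/2 + 1398) - 26141/25840 = 2751/2 - 26141/25840 = 35516779/25840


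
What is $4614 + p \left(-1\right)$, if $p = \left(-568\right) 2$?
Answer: $5750$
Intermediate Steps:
$p = -1136$
$4614 + p \left(-1\right) = 4614 - -1136 = 4614 + 1136 = 5750$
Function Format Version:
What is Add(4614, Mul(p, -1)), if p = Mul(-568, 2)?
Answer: 5750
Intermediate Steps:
p = -1136
Add(4614, Mul(p, -1)) = Add(4614, Mul(-1136, -1)) = Add(4614, 1136) = 5750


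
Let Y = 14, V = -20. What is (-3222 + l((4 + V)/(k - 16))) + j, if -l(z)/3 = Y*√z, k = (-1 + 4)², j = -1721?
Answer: -4943 - 24*√7 ≈ -5006.5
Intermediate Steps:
k = 9 (k = 3² = 9)
l(z) = -42*√z
(-3222 + l((4 + V)/(k - 16))) + j = (-3222 - 42*4*√(-1/(9 - 16))) - 1721 = (-3222 - 42*4*√(-1/(-7))) - 1721 = (-3222 - 42*4*√7/7) - 1721 = (-3222 - 24*√7) - 1721 = -4943 - 24*√7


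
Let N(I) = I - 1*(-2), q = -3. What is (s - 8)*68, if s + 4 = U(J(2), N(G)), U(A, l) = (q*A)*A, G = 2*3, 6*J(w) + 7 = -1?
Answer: -3536/3 ≈ -1178.7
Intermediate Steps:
J(w) = -4/3 (J(w) = -7/6 + (1/6)*(-1) = -7/6 - 1/6 = -4/3)
G = 6
N(I) = 2 + I (N(I) = I + 2 = 2 + I)
U(A, l) = -3*A**2 (U(A, l) = (-3*A)*A = -3*A**2)
s = -28/3 (s = -4 - 3*(-4/3)**2 = -4 - 3*16/9 = -4 - 16/3 = -28/3 ≈ -9.3333)
(s - 8)*68 = (-28/3 - 8)*68 = -52/3*68 = -3536/3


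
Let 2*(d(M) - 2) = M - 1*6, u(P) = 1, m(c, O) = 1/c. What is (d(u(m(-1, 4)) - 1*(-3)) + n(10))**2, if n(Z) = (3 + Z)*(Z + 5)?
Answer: 38416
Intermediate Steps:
d(M) = -1 + M/2 (d(M) = 2 + (M - 1*6)/2 = 2 + (M - 6)/2 = 2 + (-6 + M)/2 = 2 + (-3 + M/2) = -1 + M/2)
n(Z) = (3 + Z)*(5 + Z)
(d(u(m(-1, 4)) - 1*(-3)) + n(10))**2 = ((-1 + (1 - 1*(-3))/2) + (15 + 10**2 + 8*10))**2 = ((-1 + (1 + 3)/2) + (15 + 100 + 80))**2 = ((-1 + (1/2)*4) + 195)**2 = ((-1 + 2) + 195)**2 = (1 + 195)**2 = 196**2 = 38416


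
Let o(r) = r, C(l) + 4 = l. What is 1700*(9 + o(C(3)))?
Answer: 13600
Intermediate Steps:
C(l) = -4 + l
1700*(9 + o(C(3))) = 1700*(9 + (-4 + 3)) = 1700*(9 - 1) = 1700*8 = 13600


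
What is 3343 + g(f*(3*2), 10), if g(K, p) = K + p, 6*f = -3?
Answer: 3350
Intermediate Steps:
f = -½ (f = (⅙)*(-3) = -½ ≈ -0.50000)
3343 + g(f*(3*2), 10) = 3343 + (-3*2/2 + 10) = 3343 + (-½*6 + 10) = 3343 + (-3 + 10) = 3343 + 7 = 3350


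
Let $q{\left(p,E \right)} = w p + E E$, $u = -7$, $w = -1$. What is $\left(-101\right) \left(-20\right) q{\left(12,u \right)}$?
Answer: $74740$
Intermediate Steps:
$q{\left(p,E \right)} = E^{2} - p$ ($q{\left(p,E \right)} = - p + E E = - p + E^{2} = E^{2} - p$)
$\left(-101\right) \left(-20\right) q{\left(12,u \right)} = \left(-101\right) \left(-20\right) \left(\left(-7\right)^{2} - 12\right) = 2020 \left(49 - 12\right) = 2020 \cdot 37 = 74740$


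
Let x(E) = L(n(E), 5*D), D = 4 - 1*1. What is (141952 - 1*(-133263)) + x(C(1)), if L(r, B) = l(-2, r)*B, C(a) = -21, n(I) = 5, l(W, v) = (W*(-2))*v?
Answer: 275515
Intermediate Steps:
l(W, v) = -2*W*v (l(W, v) = (-2*W)*v = -2*W*v)
D = 3 (D = 4 - 1 = 3)
L(r, B) = 4*B*r (L(r, B) = (-2*(-2)*r)*B = (4*r)*B = 4*B*r)
x(E) = 300 (x(E) = 4*(5*3)*5 = 4*15*5 = 300)
(141952 - 1*(-133263)) + x(C(1)) = (141952 - 1*(-133263)) + 300 = (141952 + 133263) + 300 = 275215 + 300 = 275515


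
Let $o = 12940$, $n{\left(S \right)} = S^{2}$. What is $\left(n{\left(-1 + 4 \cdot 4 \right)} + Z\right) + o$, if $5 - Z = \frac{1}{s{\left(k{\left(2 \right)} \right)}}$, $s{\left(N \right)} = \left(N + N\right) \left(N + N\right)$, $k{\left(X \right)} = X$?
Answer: $\frac{210719}{16} \approx 13170.0$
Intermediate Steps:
$s{\left(N \right)} = 4 N^{2}$ ($s{\left(N \right)} = 2 N 2 N = 4 N^{2}$)
$Z = \frac{79}{16}$ ($Z = 5 - \frac{1}{4 \cdot 2^{2}} = 5 - \frac{1}{4 \cdot 4} = 5 - \frac{1}{16} = \frac{79}{16} \approx 4.9375$)
$\left(n{\left(-1 + 4 \cdot 4 \right)} + Z\right) + o = \left(\left(-1 + 4 \cdot 4\right)^{2} + \frac{79}{16}\right) + 12940 = \left(\left(-1 + 16\right)^{2} + \frac{79}{16}\right) + 12940 = \left(15^{2} + \frac{79}{16}\right) + 12940 = \left(225 + \frac{79}{16}\right) + 12940 = \frac{3679}{16} + 12940 = \frac{210719}{16}$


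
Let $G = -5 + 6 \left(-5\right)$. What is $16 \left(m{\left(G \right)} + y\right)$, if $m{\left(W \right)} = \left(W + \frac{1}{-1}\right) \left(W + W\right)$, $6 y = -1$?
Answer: $\frac{120952}{3} \approx 40317.0$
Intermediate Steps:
$y = - \frac{1}{6}$ ($y = \frac{1}{6} \left(-1\right) = - \frac{1}{6} \approx -0.16667$)
$G = -35$ ($G = -5 - 30 = -35$)
$m{\left(W \right)} = 2 W \left(-1 + W\right)$ ($m{\left(W \right)} = \left(W - 1\right) 2 W = \left(-1 + W\right) 2 W = 2 W \left(-1 + W\right)$)
$16 \left(m{\left(G \right)} + y\right) = 16 \left(2 \left(-35\right) \left(-1 - 35\right) - \frac{1}{6}\right) = 16 \left(2 \left(-35\right) \left(-36\right) - \frac{1}{6}\right) = 16 \left(2520 - \frac{1}{6}\right) = 16 \cdot \frac{15119}{6} = \frac{120952}{3}$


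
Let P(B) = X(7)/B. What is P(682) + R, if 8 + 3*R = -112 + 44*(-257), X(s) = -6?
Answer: -3896957/1023 ≈ -3809.3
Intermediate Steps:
R = -11428/3 (R = -8/3 + (-112 + 44*(-257))/3 = -8/3 + (-112 - 11308)/3 = -8/3 + (⅓)*(-11420) = -8/3 - 11420/3 = -11428/3 ≈ -3809.3)
P(B) = -6/B
P(682) + R = -6/682 - 11428/3 = -6*1/682 - 11428/3 = -3/341 - 11428/3 = -3896957/1023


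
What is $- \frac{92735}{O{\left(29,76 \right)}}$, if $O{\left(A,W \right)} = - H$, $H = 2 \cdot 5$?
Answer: $\frac{18547}{2} \approx 9273.5$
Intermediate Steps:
$H = 10$
$O{\left(A,W \right)} = -10$ ($O{\left(A,W \right)} = \left(-1\right) 10 = -10$)
$- \frac{92735}{O{\left(29,76 \right)}} = - \frac{92735}{-10} = \left(-92735\right) \left(- \frac{1}{10}\right) = \frac{18547}{2}$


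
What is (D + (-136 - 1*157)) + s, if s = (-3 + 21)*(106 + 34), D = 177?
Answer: 2404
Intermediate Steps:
s = 2520 (s = 18*140 = 2520)
(D + (-136 - 1*157)) + s = (177 + (-136 - 1*157)) + 2520 = (177 + (-136 - 157)) + 2520 = (177 - 293) + 2520 = -116 + 2520 = 2404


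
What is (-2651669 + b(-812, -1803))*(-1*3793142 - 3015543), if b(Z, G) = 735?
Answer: 18049374561790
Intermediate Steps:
(-2651669 + b(-812, -1803))*(-1*3793142 - 3015543) = (-2651669 + 735)*(-1*3793142 - 3015543) = -2650934*(-3793142 - 3015543) = -2650934*(-6808685) = 18049374561790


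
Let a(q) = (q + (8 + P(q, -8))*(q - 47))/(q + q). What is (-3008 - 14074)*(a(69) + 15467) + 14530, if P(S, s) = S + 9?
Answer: -6082016539/23 ≈ -2.6444e+8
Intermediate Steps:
P(S, s) = 9 + S
a(q) = (q + (-47 + q)*(17 + q))/(2*q) (a(q) = (q + (8 + (9 + q))*(q - 47))/(q + q) = (q + (17 + q)*(-47 + q))/((2*q)) = (q + (-47 + q)*(17 + q))*(1/(2*q)) = (q + (-47 + q)*(17 + q))/(2*q))
(-3008 - 14074)*(a(69) + 15467) + 14530 = (-3008 - 14074)*((½)*(-799 + 69² - 29*69)/69 + 15467) + 14530 = -17082*((½)*(1/69)*(-799 + 4761 - 2001) + 15467) + 14530 = -17082*((½)*(1/69)*1961 + 15467) + 14530 = -17082*(1961/138 + 15467) + 14530 = -17082*2136407/138 + 14530 = -6082350729/23 + 14530 = -6082016539/23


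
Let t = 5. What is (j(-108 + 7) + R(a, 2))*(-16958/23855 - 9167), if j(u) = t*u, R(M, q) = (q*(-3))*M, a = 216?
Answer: 393871033143/23855 ≈ 1.6511e+7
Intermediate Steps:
R(M, q) = -3*M*q (R(M, q) = (-3*q)*M = -3*M*q)
j(u) = 5*u
(j(-108 + 7) + R(a, 2))*(-16958/23855 - 9167) = (5*(-108 + 7) - 3*216*2)*(-16958/23855 - 9167) = (5*(-101) - 1296)*(-16958*1/23855 - 9167) = (-505 - 1296)*(-16958/23855 - 9167) = -1801*(-218695743/23855) = 393871033143/23855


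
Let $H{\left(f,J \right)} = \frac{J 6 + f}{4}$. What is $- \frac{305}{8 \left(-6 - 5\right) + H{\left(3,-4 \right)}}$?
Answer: $\frac{1220}{373} \approx 3.2708$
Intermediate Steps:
$H{\left(f,J \right)} = \frac{f}{4} + \frac{3 J}{2}$ ($H{\left(f,J \right)} = \left(6 J + f\right) \frac{1}{4} = \left(f + 6 J\right) \frac{1}{4} = \frac{f}{4} + \frac{3 J}{2}$)
$- \frac{305}{8 \left(-6 - 5\right) + H{\left(3,-4 \right)}} = - \frac{305}{8 \left(-6 - 5\right) + \left(\frac{1}{4} \cdot 3 + \frac{3}{2} \left(-4\right)\right)} = - \frac{305}{8 \left(-6 - 5\right) + \left(\frac{3}{4} - 6\right)} = - \frac{305}{8 \left(-11\right) - \frac{21}{4}} = - \frac{305}{-88 - \frac{21}{4}} = - \frac{305}{- \frac{373}{4}} = \left(-305\right) \left(- \frac{4}{373}\right) = \frac{1220}{373}$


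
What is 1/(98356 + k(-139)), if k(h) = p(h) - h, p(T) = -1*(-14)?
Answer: 1/98509 ≈ 1.0151e-5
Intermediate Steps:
p(T) = 14
k(h) = 14 - h
1/(98356 + k(-139)) = 1/(98356 + (14 - 1*(-139))) = 1/(98356 + (14 + 139)) = 1/(98356 + 153) = 1/98509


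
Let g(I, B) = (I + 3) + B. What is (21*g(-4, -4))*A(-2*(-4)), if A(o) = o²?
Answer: -6720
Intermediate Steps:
g(I, B) = 3 + B + I (g(I, B) = (3 + I) + B = 3 + B + I)
(21*g(-4, -4))*A(-2*(-4)) = (21*(3 - 4 - 4))*(-2*(-4))² = (21*(-5))*8² = -105*64 = -6720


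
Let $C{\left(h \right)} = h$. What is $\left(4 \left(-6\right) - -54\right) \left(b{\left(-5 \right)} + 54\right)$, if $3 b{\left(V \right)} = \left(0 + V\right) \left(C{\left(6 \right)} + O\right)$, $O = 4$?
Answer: $1120$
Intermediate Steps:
$b{\left(V \right)} = \frac{10 V}{3}$ ($b{\left(V \right)} = \frac{\left(0 + V\right) \left(6 + 4\right)}{3} = \frac{V 10}{3} = \frac{10 V}{3}$)
$\left(4 \left(-6\right) - -54\right) \left(b{\left(-5 \right)} + 54\right) = \left(4 \left(-6\right) - -54\right) \left(\frac{10}{3} \left(-5\right) + 54\right) = \left(-24 + 54\right) \left(- \frac{50}{3} + 54\right) = 30 \cdot \frac{112}{3} = 1120$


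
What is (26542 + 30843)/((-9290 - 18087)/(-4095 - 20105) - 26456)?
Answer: -1388717000/640207823 ≈ -2.1692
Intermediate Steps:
(26542 + 30843)/((-9290 - 18087)/(-4095 - 20105) - 26456) = 57385/(-27377/(-24200) - 26456) = 57385/(-27377*(-1/24200) - 26456) = 57385/(27377/24200 - 26456) = 57385/(-640207823/24200) = 57385*(-24200/640207823) = -1388717000/640207823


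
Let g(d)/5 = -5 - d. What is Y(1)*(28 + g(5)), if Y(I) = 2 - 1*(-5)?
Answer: -154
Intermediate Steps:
Y(I) = 7 (Y(I) = 2 + 5 = 7)
g(d) = -25 - 5*d (g(d) = 5*(-5 - d) = -25 - 5*d)
Y(1)*(28 + g(5)) = 7*(28 + (-25 - 5*5)) = 7*(28 + (-25 - 25)) = 7*(28 - 50) = 7*(-22) = -154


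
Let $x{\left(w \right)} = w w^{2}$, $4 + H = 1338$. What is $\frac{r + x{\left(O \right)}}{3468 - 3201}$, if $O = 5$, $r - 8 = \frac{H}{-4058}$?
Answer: $\frac{89730}{180581} \approx 0.4969$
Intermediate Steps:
$H = 1334$ ($H = -4 + 1338 = 1334$)
$r = \frac{15565}{2029}$ ($r = 8 + \frac{1334}{-4058} = 8 + 1334 \left(- \frac{1}{4058}\right) = 8 - \frac{667}{2029} = \frac{15565}{2029} \approx 7.6713$)
$x{\left(w \right)} = w^{3}$
$\frac{r + x{\left(O \right)}}{3468 - 3201} = \frac{\frac{15565}{2029} + 5^{3}}{3468 - 3201} = \frac{\frac{15565}{2029} + 125}{267} = \frac{269190}{2029} \cdot \frac{1}{267} = \frac{89730}{180581}$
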